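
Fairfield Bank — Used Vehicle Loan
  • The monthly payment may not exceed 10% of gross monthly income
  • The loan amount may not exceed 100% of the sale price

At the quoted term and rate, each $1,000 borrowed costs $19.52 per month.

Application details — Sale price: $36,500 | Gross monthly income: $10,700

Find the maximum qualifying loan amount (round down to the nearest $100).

Payment cap: 10% × $10,700 = $1,070/month.
At $19.52 per $1,000, that supports 1,070/19.52 × 1,000 ≈ $54,815 → $54,800.
LTV cap: 100% × $36,500 = $36,500 → $36,500.
Binding constraint: loan-to-value.

$36,500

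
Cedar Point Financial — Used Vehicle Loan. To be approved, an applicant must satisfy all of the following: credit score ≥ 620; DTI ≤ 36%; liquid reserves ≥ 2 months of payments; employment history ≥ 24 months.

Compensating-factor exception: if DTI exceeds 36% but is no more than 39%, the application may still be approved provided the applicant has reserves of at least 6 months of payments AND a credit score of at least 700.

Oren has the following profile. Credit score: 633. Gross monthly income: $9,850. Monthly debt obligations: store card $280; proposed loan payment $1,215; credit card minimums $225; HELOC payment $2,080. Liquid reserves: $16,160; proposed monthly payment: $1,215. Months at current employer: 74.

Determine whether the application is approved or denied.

Denied

Credit score 633 ≥ 620 (meets base)
Total debts = (280 + 1,215 + 225 + 2,080) = 3,800. DTI = 3,800/9,850 = 38.6% > 36% — standard DTI limit exceeded.
Reserves = 16,160/1,215 = 13.3 months ≥ 2
Employment 74 ≥ 24 months
DTI 38.6% is within the 36%–39% exception band; checking compensating factors.
Override check — reserves: 13.3 mo (ok); score: 633 (below 700).
Override conditions not both satisfied; exception does not apply.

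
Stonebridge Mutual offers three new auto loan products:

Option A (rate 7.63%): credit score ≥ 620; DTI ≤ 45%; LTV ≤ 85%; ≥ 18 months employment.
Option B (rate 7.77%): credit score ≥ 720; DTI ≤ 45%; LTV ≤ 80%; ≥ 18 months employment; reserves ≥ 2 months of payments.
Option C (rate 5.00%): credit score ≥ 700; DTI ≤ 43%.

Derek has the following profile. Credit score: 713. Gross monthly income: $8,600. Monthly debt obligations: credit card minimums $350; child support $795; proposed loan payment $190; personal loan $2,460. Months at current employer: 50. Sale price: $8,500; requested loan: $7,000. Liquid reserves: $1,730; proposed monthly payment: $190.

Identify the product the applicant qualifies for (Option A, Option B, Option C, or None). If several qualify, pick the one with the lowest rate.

Option A

Total debts = (350 + 795 + 190 + 2,460) = 3,795; DTI = 3,795/8,600 = 44.1%.
LTV = 7,000/8,500 = 82.4%.
Reserves = 1,730/190 = 9.1 months.
Option A: score 713 ≥ 620; DTI 44.1% ≤ 45%; LTV 82.4% ≤ 85%; employment 50 ≥ 18 mo → qualifies.
Option B: score 713 < 720; DTI 44.1% ≤ 45%; LTV 82.4% > 80%; employment 50 ≥ 18 mo; reserves 9.1 ≥ 2 mo → does not qualify.
Option C: score 713 ≥ 700; DTI 44.1% > 43% → does not qualify.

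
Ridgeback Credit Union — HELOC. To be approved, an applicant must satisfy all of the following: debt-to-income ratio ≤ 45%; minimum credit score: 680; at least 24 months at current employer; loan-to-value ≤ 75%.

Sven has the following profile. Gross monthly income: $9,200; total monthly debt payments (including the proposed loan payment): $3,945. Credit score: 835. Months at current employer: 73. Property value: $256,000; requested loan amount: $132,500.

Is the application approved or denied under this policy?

DTI: 3,945 ÷ 9,200 = 42.9%, within the 45% cap
Credit score 835 ≥ 680 (meets)
Employment 73 ≥ 24 months
LTV = 132,500/256,000 = 51.8% ≤ 75%
All criteria satisfied.

Approved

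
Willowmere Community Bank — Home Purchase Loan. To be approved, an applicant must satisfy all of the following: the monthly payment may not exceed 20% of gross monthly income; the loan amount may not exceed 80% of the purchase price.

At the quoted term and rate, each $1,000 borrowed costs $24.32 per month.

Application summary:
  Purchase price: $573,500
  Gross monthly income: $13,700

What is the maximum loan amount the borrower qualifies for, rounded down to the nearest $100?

Payment cap: 20% × $13,700 = $2,740/month.
At $24.32 per $1,000, that supports 2,740/24.32 × 1,000 ≈ $112,664 → $112,600.
LTV cap: 80% × $573,500 = $458,800 → $458,800.
Binding constraint: payment-to-income.

$112,600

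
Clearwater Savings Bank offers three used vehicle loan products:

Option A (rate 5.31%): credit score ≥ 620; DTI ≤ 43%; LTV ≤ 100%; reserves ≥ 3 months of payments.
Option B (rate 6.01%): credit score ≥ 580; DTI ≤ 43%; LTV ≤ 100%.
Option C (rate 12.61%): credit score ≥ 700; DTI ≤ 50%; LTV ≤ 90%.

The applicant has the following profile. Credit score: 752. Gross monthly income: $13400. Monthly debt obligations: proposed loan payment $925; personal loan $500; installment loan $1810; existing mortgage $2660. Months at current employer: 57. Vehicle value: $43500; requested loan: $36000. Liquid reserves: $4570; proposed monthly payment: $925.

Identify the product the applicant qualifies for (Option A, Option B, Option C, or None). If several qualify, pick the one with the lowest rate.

Total debts = (925 + 500 + 1,810 + 2,660) = 5,895; DTI = 5,895/13,400 = 44%.
LTV = 36,000/43,500 = 82.8%.
Reserves = 4,570/925 = 4.9 months.
Option A: score 752 ≥ 620; DTI 44% > 43%; LTV 82.8% ≤ 100%; reserves 4.9 ≥ 3 mo → does not qualify.
Option B: score 752 ≥ 580; DTI 44% > 43%; LTV 82.8% ≤ 100% → does not qualify.
Option C: score 752 ≥ 700; DTI 44% ≤ 50%; LTV 82.8% ≤ 90% → qualifies.

Option C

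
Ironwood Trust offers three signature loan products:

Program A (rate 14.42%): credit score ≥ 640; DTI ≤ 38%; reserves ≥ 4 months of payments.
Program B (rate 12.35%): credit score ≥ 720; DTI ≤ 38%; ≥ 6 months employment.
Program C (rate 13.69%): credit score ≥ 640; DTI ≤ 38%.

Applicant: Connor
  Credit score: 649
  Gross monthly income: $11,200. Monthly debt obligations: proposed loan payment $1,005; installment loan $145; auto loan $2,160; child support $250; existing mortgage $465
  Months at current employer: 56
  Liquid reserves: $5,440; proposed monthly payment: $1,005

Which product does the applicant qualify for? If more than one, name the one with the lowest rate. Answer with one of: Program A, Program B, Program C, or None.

Total debts = (1,005 + 145 + 2,160 + 250 + 465) = 4,025; DTI = 4,025/11,200 = 35.9%.
Reserves = 5,440/1,005 = 5.4 months.
Program A: score 649 ≥ 640; DTI 35.9% ≤ 38%; reserves 5.4 ≥ 4 mo → qualifies.
Program B: score 649 < 720; DTI 35.9% ≤ 38%; employment 56 ≥ 6 mo → does not qualify.
Program C: score 649 ≥ 640; DTI 35.9% ≤ 38% → qualifies.
Qualifying: Program A, Program C. Lowest rate is 13.69% → Program C.

Program C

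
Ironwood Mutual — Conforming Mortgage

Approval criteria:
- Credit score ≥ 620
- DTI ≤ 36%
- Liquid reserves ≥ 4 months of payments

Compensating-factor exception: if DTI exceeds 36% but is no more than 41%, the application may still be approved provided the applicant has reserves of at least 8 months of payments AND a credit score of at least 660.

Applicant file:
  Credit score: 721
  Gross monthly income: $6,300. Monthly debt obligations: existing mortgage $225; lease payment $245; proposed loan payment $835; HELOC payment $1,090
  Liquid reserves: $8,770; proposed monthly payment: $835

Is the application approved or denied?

Credit score 721 ≥ 620 (meets base)
Total debts = (225 + 245 + 835 + 1,090) = 2,395. DTI = 2,395/6,300 = 38% > 36% — standard DTI limit exceeded.
Reserves: 8,770 ÷ 835 = 10.5 months (meets 4-month minimum)
38% falls in the override range (36%–41%), so the compensating-factor test applies.
Override check — reserves: 10.5 mo (ok); score: 721 (ok).
Both compensating conditions met → exception applies.

Approved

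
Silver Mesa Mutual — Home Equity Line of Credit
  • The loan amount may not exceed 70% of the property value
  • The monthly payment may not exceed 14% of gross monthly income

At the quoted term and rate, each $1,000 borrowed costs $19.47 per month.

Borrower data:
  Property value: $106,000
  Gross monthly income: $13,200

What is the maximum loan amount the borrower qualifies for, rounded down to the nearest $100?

$74,200

Payment cap: 14% × $13,200 = $1,848/month.
At $19.47 per $1,000, that supports 1,848/19.47 × 1,000 ≈ $94,915 → $94,900.
LTV cap: 70% × $106,000 = $74,200 → $74,200.
Binding constraint: loan-to-value.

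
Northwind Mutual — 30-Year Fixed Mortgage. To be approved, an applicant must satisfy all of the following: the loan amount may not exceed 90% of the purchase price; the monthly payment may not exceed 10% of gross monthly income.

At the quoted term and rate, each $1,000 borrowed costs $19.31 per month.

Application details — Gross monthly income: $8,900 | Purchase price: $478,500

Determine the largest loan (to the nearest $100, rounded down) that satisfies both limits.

Payment cap: 10% × $8,900 = $890/month.
At $19.31 per $1,000, that supports 890/19.31 × 1,000 ≈ $46,090 → $46,000.
LTV cap: 90% × $478,500 = $430,650 → $430,600.
Binding constraint: payment-to-income.

$46,000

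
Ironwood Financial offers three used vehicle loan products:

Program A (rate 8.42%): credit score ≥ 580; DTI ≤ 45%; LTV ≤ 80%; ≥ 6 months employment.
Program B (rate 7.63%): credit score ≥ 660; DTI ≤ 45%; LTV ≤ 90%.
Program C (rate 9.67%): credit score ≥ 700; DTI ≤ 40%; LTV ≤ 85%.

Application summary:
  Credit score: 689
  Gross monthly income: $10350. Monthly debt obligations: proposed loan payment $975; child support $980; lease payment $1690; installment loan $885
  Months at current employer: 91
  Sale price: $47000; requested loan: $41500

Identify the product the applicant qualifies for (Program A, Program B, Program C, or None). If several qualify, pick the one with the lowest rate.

Program B

Total debts = (975 + 980 + 1,690 + 885) = 4,530; DTI = 4,530/10,350 = 43.8%.
LTV = 41,500/47,000 = 88.3%.
Program A: score 689 ≥ 580; DTI 43.8% ≤ 45%; LTV 88.3% > 80%; employment 91 ≥ 6 mo → does not qualify.
Program B: score 689 ≥ 660; DTI 43.8% ≤ 45%; LTV 88.3% ≤ 90% → qualifies.
Program C: score 689 < 700; DTI 43.8% > 40%; LTV 88.3% > 85% → does not qualify.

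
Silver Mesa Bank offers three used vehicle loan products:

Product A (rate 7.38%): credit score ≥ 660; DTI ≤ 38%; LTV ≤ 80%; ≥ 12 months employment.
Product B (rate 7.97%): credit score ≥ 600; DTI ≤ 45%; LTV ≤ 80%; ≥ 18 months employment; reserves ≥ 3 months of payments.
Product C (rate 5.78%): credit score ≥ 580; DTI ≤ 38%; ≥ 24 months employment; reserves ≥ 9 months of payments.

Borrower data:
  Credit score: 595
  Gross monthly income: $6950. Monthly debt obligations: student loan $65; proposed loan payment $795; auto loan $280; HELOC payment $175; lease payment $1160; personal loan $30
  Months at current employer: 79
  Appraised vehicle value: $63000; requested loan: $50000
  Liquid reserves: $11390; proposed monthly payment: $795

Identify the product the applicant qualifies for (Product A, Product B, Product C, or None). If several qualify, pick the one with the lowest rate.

Product C

Total debts = (65 + 795 + 280 + 175 + 1,160 + 30) = 2,505; DTI = 2,505/6,950 = 36%.
LTV = 50,000/63,000 = 79.4%.
Reserves = 11,390/795 = 14.3 months.
Product A: score 595 < 660; DTI 36% ≤ 38%; LTV 79.4% ≤ 80%; employment 79 ≥ 12 mo → does not qualify.
Product B: score 595 < 600; DTI 36% ≤ 45%; LTV 79.4% ≤ 80%; employment 79 ≥ 18 mo; reserves 14.3 ≥ 3 mo → does not qualify.
Product C: score 595 ≥ 580; DTI 36% ≤ 38%; employment 79 ≥ 24 mo; reserves 14.3 ≥ 9 mo → qualifies.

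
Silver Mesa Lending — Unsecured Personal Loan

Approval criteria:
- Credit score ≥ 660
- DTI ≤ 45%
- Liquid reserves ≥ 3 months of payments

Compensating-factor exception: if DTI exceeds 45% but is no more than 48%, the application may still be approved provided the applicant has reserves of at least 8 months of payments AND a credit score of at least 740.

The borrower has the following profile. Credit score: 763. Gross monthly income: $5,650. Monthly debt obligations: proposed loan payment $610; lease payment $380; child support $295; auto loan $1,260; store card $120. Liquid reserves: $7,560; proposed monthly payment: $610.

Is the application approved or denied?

Credit score 763 ≥ 660 (meets base)
Total debts = (610 + 380 + 295 + 1,260 + 120) = 2,665. DTI: 2,665 ÷ 5,650 = 47.2%, over the 45% base limit.
Reserves = 7,560/610 = 12.4 months ≥ 3
47.2% falls in the override range (45%–48%), so the compensating-factor test applies.
Reserves 12.4 ≥ 8 months; credit score 763 ≥ 740.
Both override conditions satisfied; DTI exception granted.

Approved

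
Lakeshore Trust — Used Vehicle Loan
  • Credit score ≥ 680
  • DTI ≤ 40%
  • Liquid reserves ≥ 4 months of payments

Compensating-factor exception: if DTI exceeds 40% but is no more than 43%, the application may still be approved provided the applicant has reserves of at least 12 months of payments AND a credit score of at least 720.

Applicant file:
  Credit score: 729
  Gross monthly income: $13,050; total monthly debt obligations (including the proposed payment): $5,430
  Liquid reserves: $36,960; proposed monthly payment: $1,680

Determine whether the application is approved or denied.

Approved

Credit score 729 ≥ 680 (meets base)
DTI: 5,430 ÷ 13,050 = 41.6%, over the 40% base limit.
Liquid reserves cover 36,960/1,680 = 22.0 months — ≥ 4 required
41.6% falls in the override range (40%–43%), so the compensating-factor test applies.
Override check — reserves: 22.0 mo (ok); score: 729 (ok).
Both compensating conditions met → exception applies.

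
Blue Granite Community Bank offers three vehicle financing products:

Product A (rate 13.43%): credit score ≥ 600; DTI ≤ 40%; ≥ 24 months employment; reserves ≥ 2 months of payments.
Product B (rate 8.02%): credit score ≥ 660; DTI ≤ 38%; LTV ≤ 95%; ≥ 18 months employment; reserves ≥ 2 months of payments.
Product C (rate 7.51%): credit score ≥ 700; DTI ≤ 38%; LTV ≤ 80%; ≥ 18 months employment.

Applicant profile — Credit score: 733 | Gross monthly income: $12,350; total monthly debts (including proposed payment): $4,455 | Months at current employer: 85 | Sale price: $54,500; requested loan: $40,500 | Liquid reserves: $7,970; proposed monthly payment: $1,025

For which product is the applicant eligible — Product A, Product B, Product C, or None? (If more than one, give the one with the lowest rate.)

DTI = 4,455/12,350 = 36.1%.
LTV = 40,500/54,500 = 74.3%.
Reserves = 7,970/1,025 = 7.8 months.
Product A: score 733 ≥ 600; DTI 36.1% ≤ 40%; employment 85 ≥ 24 mo; reserves 7.8 ≥ 2 mo → qualifies.
Product B: score 733 ≥ 660; DTI 36.1% ≤ 38%; LTV 74.3% ≤ 95%; employment 85 ≥ 18 mo; reserves 7.8 ≥ 2 mo → qualifies.
Product C: score 733 ≥ 700; DTI 36.1% ≤ 38%; LTV 74.3% ≤ 80%; employment 85 ≥ 18 mo → qualifies.
Qualifying: Product A, Product B, Product C. Lowest rate is 7.51% → Product C.

Product C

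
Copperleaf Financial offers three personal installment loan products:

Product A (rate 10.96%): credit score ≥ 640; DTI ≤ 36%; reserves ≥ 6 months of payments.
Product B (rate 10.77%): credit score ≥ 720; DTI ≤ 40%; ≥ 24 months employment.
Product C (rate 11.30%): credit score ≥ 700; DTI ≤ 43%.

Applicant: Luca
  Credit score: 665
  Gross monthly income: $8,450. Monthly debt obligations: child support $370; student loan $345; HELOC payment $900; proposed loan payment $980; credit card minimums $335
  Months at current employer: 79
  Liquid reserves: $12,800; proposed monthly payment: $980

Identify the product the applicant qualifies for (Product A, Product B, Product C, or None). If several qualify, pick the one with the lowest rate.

Product A

Total debts = (370 + 345 + 900 + 980 + 335) = 2,930; DTI = 2,930/8,450 = 34.7%.
Reserves = 12,800/980 = 13.1 months.
Product A: score 665 ≥ 640; DTI 34.7% ≤ 36%; reserves 13.1 ≥ 6 mo → qualifies.
Product B: score 665 < 720; DTI 34.7% ≤ 40%; employment 79 ≥ 24 mo → does not qualify.
Product C: score 665 < 700; DTI 34.7% ≤ 43% → does not qualify.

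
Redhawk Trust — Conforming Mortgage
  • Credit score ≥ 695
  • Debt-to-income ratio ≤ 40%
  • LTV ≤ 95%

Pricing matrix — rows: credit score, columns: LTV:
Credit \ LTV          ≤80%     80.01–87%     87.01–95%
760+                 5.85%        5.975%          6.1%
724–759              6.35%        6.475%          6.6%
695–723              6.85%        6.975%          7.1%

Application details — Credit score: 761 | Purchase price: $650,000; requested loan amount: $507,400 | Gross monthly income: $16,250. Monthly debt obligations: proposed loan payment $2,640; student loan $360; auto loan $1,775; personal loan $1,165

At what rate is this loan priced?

5.85%

Credit score 761 ≥ 695; Total monthly debts = (2,640 + 360 + 1,775 + 1,165) = 5,940. Debt-to-income = 5,940/16,250 = 36.6% — meets 40% limit
LTV = 507,400/650,000 = 78.1% ≤ 95%
Score 761 is in the 760+ band; LTV 78.1% is in the ≤80% band → 5.85%.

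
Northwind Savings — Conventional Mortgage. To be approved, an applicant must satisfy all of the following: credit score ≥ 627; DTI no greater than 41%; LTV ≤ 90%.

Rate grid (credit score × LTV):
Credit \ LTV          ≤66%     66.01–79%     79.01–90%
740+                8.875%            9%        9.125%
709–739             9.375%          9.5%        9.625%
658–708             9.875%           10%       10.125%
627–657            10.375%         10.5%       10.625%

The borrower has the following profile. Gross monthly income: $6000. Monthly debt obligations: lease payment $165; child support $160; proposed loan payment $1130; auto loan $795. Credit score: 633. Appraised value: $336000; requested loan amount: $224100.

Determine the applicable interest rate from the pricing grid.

10.5%

Credit score 633 ≥ 627; Total monthly debts = (165 + 160 + 1,130 + 795) = 2,250. Debt-to-income = 2,250/6,000 = 37.5% — meets 41% limit
Loan-to-value = 224,100/336,000 = 66.7% — pass (90% max)
Row: 633 falls in 627–657. Column: 66.7% falls in 66.01–79%. Rate = 10.5%.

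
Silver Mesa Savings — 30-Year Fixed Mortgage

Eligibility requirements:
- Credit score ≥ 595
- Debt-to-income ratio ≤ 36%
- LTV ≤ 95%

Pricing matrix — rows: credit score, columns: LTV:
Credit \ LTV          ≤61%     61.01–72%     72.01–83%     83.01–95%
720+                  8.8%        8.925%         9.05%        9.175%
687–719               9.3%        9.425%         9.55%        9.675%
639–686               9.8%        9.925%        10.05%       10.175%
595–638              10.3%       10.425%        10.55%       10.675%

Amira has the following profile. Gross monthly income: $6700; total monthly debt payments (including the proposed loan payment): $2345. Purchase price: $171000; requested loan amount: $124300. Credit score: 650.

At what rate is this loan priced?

10.05%

Credit score 650 ≥ 595; Debt-to-income = 2,345/6,700 = 35% — meets 36% limit
LTV = 124,300/171,000 = 72.7% ≤ 95%
Row: 650 falls in 639–686. Column: 72.7% falls in 72.01–83%. Rate = 10.05%.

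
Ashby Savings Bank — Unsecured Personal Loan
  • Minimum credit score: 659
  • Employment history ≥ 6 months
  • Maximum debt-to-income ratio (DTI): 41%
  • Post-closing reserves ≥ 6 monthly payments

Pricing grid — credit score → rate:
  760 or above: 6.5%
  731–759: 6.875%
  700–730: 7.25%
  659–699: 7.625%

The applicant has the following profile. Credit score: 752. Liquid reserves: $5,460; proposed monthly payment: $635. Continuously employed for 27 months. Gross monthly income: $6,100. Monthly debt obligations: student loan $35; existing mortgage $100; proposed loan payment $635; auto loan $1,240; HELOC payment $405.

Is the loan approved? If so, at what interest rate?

Credit score 752 ≥ 659 (meets minimum)
Reserves = 5,460/635 = 8.6 months ≥ 6
Total monthly debts = (35 + 100 + 635 + 1,240 + 405) = 2,415. DTI = 2,415/6,100 = 39.6% ≤ 41%
Employment 27 ≥ 6 months
All requirements met. Score 752 falls in the 731–759 tier → 6.875%.

Approved at 6.875%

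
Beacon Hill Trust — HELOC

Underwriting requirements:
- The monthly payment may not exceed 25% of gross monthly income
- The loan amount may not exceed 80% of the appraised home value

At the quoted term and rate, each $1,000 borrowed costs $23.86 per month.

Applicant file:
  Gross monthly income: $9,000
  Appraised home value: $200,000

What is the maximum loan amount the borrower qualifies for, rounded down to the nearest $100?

$94,300

Payment cap: 25% × $9,000 = $2,250/month.
At $23.86 per $1,000, that supports 2,250/23.86 × 1,000 ≈ $94,300 → $94,300.
LTV cap: 80% × $200,000 = $160,000 → $160,000.
Binding constraint: payment-to-income.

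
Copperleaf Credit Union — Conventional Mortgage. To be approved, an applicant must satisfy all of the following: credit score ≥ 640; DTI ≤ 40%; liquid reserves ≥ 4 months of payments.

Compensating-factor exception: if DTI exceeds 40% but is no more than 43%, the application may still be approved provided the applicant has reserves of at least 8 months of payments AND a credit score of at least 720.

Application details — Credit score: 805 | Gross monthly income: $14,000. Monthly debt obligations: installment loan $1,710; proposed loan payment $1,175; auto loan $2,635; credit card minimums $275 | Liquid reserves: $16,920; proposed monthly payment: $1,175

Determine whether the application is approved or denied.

Credit score 805 ≥ 640 (meets base)
Total debts = (1,710 + 1,175 + 2,635 + 275) = 5,795. DTI: 5,795 ÷ 14,000 = 41.4%, over the 40% base limit.
Liquid reserves cover 16,920/1,175 = 14.4 months — ≥ 4 required
41.4% falls in the override range (40%–43%), so the compensating-factor test applies.
Reserves 14.4 ≥ 8 months; credit score 805 ≥ 720.
Both compensating conditions met → exception applies.

Approved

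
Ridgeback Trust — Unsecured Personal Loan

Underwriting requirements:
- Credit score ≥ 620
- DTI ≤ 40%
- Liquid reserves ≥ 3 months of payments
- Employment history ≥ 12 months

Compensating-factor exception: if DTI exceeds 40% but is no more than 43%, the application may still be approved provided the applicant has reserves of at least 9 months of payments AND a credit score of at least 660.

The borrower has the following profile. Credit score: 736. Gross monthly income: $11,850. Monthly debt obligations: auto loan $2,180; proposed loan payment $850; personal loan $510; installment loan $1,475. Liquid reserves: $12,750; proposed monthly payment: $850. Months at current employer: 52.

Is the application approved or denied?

Approved

Credit score 736 ≥ 620 (meets base)
Total debts = (2,180 + 850 + 510 + 1,475) = 5,015. DTI = 5,015/11,850 = 42.3% > 40% — standard DTI limit exceeded.
Reserves: 12,750 ÷ 850 = 15.0 months (meets 3-month minimum)
Employment 52 ≥ 12 months
DTI 42.3% is within the 40%–43% exception band; checking compensating factors.
Reserves 15.0 ≥ 9 months; credit score 736 ≥ 660.
Both override conditions satisfied; DTI exception granted.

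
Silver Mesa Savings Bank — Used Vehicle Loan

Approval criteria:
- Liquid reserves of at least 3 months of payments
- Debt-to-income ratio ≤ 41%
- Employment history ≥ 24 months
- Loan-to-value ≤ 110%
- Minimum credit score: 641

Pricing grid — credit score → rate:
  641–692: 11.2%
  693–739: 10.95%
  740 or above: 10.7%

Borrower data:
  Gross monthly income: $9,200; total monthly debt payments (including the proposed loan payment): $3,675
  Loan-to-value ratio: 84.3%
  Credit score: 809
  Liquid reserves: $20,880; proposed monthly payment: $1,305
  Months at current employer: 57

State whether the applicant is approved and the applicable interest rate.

Approved at 10.7%

Credit score 809 ≥ 641 (meets minimum)
LTV 84.3% ≤ 110%
Employment 57 ≥ 24 months
DTI: 3,675 ÷ 9,200 = 39.9%, within the 41% cap
Reserves: 20,880 ÷ 1,305 = 16.0 months (meets 3-month minimum)
All requirements met. Score 809 falls in the 740 or above tier → 10.7%.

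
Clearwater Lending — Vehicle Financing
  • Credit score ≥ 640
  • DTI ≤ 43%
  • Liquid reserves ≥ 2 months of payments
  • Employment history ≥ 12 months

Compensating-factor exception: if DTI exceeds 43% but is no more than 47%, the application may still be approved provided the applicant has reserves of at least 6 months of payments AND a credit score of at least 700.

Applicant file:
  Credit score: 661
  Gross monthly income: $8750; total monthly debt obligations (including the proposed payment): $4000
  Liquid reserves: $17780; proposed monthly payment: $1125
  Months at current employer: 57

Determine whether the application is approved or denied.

Denied

Credit score 661 ≥ 640 (meets base)
DTI = 4,000/8,750 = 45.7% > 43% — standard DTI limit exceeded.
Reserves = 17,780/1,125 = 15.8 months ≥ 2
Employment 57 ≥ 12 months
45.7% falls in the override range (43%–47%), so the compensating-factor test applies.
Reserves 15.8 ≥ 6 months; credit score 661 < 700.
Override conditions not both satisfied; exception does not apply.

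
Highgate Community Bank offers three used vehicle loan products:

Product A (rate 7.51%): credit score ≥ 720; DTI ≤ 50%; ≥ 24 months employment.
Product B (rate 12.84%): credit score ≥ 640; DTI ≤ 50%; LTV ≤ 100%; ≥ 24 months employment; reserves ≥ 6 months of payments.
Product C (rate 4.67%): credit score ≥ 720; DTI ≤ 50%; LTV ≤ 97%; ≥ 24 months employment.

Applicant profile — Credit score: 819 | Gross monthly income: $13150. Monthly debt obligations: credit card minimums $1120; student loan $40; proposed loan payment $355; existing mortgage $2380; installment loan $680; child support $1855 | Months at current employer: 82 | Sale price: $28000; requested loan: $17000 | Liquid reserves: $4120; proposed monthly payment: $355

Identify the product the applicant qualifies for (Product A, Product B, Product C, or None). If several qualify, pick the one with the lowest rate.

Product C

Total debts = (1,120 + 40 + 355 + 2,380 + 680 + 1,855) = 6,430; DTI = 6,430/13,150 = 48.9%.
LTV = 17,000/28,000 = 60.7%.
Reserves = 4,120/355 = 11.6 months.
Product A: score 819 ≥ 720; DTI 48.9% ≤ 50%; employment 82 ≥ 24 mo → qualifies.
Product B: score 819 ≥ 640; DTI 48.9% ≤ 50%; LTV 60.7% ≤ 100%; employment 82 ≥ 24 mo; reserves 11.6 ≥ 6 mo → qualifies.
Product C: score 819 ≥ 720; DTI 48.9% ≤ 50%; LTV 60.7% ≤ 97%; employment 82 ≥ 24 mo → qualifies.
Qualifying: Product A, Product B, Product C. Lowest rate is 4.67% → Product C.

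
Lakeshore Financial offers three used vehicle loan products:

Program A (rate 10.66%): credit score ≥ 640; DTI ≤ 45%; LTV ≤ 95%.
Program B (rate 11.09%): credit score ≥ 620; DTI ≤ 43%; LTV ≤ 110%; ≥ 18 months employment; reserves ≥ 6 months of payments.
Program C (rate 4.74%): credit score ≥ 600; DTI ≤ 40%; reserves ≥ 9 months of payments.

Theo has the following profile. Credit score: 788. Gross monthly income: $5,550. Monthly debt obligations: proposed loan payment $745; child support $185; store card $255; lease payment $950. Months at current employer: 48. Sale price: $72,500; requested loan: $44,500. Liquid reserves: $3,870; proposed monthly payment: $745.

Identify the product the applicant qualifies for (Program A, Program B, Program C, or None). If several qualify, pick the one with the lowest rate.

Total debts = (745 + 185 + 255 + 950) = 2,135; DTI = 2,135/5,550 = 38.5%.
LTV = 44,500/72,500 = 61.4%.
Reserves = 3,870/745 = 5.2 months.
Program A: score 788 ≥ 640; DTI 38.5% ≤ 45%; LTV 61.4% ≤ 95% → qualifies.
Program B: score 788 ≥ 620; DTI 38.5% ≤ 43%; LTV 61.4% ≤ 110%; employment 48 ≥ 18 mo; reserves 5.2 < 6 mo → does not qualify.
Program C: score 788 ≥ 600; DTI 38.5% ≤ 40%; reserves 5.2 < 9 mo → does not qualify.

Program A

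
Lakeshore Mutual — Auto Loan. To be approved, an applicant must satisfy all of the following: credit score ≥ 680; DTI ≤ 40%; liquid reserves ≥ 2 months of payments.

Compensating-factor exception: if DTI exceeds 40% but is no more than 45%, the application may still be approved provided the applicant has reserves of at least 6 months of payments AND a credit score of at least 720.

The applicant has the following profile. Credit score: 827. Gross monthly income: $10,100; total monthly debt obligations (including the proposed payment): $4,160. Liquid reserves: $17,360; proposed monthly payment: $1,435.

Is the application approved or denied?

Approved

Credit score 827 ≥ 680 (meets base)
DTI = 4,160/10,100 = 41.2% > 40% — standard DTI limit exceeded.
Reserves = 17,360/1,435 = 12.1 months ≥ 2
41.2% falls in the override range (40%–45%), so the compensating-factor test applies.
Reserves 12.1 ≥ 6 months; credit score 827 ≥ 720.
Both compensating conditions met → exception applies.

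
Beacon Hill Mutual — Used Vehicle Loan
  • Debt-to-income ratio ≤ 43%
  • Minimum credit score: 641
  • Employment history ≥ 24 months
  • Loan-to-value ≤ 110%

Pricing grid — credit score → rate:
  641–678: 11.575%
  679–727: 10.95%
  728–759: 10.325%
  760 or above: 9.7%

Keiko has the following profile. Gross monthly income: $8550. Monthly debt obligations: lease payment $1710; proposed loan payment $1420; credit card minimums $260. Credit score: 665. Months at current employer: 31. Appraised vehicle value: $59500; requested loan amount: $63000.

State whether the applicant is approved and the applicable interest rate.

Approved at 11.575%

Credit score 665 ≥ 641 (meets minimum)
Loan-to-value = 63,000/59,500 = 105.9% — pass (110% max)
Employment 31 ≥ 24 months
Total monthly debts = (1,710 + 1,420 + 260) = 3,390. Debt-to-income = 3,390/8,550 = 39.6% — meets 43% limit
All requirements met. Score 665 falls in the 641–678 tier → 11.575%.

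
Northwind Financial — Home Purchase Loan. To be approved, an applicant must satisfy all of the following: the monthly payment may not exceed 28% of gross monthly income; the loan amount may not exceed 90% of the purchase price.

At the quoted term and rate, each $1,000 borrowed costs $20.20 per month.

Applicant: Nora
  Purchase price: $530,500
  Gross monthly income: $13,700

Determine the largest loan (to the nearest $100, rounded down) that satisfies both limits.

Payment cap: 28% × $13,700 = $3,836/month.
At $20.20 per $1,000, that supports 3,836/20.20 × 1,000 ≈ $189,900 → $189,900.
LTV cap: 90% × $530,500 = $477,450 → $477,400.
Binding constraint: payment-to-income.

$189,900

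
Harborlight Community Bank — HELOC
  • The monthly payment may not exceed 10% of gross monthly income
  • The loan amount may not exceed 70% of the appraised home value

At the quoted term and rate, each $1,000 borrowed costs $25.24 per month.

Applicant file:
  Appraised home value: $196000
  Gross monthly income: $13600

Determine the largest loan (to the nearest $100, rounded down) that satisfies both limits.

$53,800

Payment cap: 10% × $13,600 = $1,360/month.
At $25.24 per $1,000, that supports 1,360/25.24 × 1,000 ≈ $53,882 → $53,800.
LTV cap: 70% × $196,000 = $137,200 → $137,200.
Binding constraint: payment-to-income.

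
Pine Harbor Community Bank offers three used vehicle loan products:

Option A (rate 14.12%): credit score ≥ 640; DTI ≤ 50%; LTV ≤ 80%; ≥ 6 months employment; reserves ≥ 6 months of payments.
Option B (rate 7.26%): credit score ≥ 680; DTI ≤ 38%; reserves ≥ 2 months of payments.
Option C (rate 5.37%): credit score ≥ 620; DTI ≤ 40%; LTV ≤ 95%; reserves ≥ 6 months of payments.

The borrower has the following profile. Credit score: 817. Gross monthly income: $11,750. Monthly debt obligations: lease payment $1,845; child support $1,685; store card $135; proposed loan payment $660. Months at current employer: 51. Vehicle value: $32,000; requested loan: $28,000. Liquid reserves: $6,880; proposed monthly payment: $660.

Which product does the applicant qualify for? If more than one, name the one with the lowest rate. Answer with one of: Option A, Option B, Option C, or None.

Option C

Total debts = (1,845 + 1,685 + 135 + 660) = 4,325; DTI = 4,325/11,750 = 36.8%.
LTV = 28,000/32,000 = 87.5%.
Reserves = 6,880/660 = 10.4 months.
Option A: score 817 ≥ 640; DTI 36.8% ≤ 50%; LTV 87.5% > 80%; employment 51 ≥ 6 mo; reserves 10.4 ≥ 6 mo → does not qualify.
Option B: score 817 ≥ 680; DTI 36.8% ≤ 38%; reserves 10.4 ≥ 2 mo → qualifies.
Option C: score 817 ≥ 620; DTI 36.8% ≤ 40%; LTV 87.5% ≤ 95%; reserves 10.4 ≥ 6 mo → qualifies.
Qualifying: Option B, Option C. Lowest rate is 5.37% → Option C.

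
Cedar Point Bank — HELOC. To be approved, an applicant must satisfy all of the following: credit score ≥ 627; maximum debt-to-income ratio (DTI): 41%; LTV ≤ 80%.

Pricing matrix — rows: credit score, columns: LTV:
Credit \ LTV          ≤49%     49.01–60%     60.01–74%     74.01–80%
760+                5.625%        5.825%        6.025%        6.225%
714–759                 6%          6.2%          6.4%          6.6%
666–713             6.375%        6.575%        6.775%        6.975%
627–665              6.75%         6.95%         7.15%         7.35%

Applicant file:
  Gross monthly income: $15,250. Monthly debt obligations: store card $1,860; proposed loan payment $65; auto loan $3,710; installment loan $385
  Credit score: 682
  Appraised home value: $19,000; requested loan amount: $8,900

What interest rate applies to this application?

6.375%

Credit score 682 ≥ 627; Total monthly debts = (1,860 + 65 + 3,710 + 385) = 6,020. DTI: 6,020 ÷ 15,250 = 39.5%, within the 41% cap
Loan-to-value = 8,900/19,000 = 46.8% — pass (80% max)
Score 682 is in the 666–713 band; LTV 46.8% is in the ≤49% band → 6.375%.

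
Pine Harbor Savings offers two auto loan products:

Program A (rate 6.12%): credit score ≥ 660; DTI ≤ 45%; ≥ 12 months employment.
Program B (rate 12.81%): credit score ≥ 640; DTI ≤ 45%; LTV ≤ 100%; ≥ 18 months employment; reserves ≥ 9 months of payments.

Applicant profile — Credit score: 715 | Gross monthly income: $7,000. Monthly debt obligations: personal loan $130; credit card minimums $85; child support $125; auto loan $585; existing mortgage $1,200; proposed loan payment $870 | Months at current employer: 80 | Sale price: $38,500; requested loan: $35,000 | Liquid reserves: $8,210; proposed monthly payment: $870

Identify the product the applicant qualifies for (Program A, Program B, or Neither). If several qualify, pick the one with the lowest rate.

Total debts = (130 + 85 + 125 + 585 + 1,200 + 870) = 2,995; DTI = 2,995/7,000 = 42.8%.
LTV = 35,000/38,500 = 90.9%.
Reserves = 8,210/870 = 9.4 months.
Program A: score 715 ≥ 660; DTI 42.8% ≤ 45%; employment 80 ≥ 12 mo → qualifies.
Program B: score 715 ≥ 640; DTI 42.8% ≤ 45%; LTV 90.9% ≤ 100%; employment 80 ≥ 18 mo; reserves 9.4 ≥ 9 mo → qualifies.
Qualifying: Program A, Program B. Lowest rate is 6.12% → Program A.

Program A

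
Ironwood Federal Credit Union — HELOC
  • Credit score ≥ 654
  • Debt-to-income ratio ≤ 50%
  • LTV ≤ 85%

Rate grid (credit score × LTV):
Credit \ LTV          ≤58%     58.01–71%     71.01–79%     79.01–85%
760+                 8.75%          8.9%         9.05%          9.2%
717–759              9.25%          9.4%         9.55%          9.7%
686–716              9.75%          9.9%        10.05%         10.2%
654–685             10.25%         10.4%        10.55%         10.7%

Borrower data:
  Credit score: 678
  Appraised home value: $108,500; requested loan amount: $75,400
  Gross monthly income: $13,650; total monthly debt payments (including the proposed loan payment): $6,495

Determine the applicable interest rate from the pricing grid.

10.4%

Credit score 678 ≥ 654; Debt-to-income = 6,495/13,650 = 47.6% — meets 50% limit
Loan-to-value = 75,400/108,500 = 69.5% — pass (85% max)
Row: 678 falls in 654–685. Column: 69.5% falls in 58.01–71%. Rate = 10.4%.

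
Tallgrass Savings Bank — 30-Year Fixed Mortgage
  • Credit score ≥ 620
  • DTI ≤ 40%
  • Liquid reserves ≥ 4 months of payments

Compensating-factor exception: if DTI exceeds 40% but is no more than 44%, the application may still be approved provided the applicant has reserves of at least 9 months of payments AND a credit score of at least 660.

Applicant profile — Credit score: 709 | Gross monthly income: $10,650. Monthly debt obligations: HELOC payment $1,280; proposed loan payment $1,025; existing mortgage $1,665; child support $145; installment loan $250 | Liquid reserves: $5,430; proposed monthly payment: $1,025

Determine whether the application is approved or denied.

Denied

Credit score 709 ≥ 620 (meets base)
Total debts = (1,280 + 1,025 + 1,665 + 145 + 250) = 4,365. DTI: 4,365 ÷ 10,650 = 41%, over the 40% base limit.
Reserves: 5,430 ÷ 1,025 = 5.3 months (meets 4-month minimum)
DTI 41% is within the 40%–44% exception band; checking compensating factors.
Override check — reserves: 5.3 mo (short of 9); score: 709 (ok).
Compensating-factor requirement not fully met.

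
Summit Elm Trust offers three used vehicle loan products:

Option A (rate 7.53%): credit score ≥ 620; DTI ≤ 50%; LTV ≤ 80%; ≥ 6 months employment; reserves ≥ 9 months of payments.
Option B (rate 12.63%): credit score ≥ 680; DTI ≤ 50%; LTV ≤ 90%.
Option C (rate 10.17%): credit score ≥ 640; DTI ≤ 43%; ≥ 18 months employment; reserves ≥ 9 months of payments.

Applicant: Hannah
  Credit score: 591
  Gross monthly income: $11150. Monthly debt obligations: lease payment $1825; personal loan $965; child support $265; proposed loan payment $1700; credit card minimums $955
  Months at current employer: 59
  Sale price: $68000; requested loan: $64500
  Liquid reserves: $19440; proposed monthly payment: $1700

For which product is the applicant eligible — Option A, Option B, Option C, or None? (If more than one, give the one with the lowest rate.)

None

Total debts = (1,825 + 965 + 265 + 1,700 + 955) = 5,710; DTI = 5,710/11,150 = 51.2%.
LTV = 64,500/68,000 = 94.9%.
Reserves = 19,440/1,700 = 11.4 months.
Option A: score 591 < 620; DTI 51.2% > 50%; LTV 94.9% > 80%; employment 59 ≥ 6 mo; reserves 11.4 ≥ 9 mo → does not qualify.
Option B: score 591 < 680; DTI 51.2% > 50%; LTV 94.9% > 90% → does not qualify.
Option C: score 591 < 640; DTI 51.2% > 43%; employment 59 ≥ 18 mo; reserves 11.4 ≥ 9 mo → does not qualify.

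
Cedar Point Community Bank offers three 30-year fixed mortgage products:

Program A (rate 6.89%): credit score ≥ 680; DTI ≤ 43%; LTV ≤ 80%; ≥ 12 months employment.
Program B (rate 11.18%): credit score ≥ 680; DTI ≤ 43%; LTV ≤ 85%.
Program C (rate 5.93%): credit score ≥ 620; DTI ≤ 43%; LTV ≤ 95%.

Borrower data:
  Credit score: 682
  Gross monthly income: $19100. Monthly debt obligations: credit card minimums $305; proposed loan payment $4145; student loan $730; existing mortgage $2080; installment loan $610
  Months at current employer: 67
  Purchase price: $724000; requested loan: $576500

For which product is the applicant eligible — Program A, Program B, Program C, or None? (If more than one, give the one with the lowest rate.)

Total debts = (305 + 4,145 + 730 + 2,080 + 610) = 7,870; DTI = 7,870/19,100 = 41.2%.
LTV = 576,500/724,000 = 79.6%.
Program A: score 682 ≥ 680; DTI 41.2% ≤ 43%; LTV 79.6% ≤ 80%; employment 67 ≥ 12 mo → qualifies.
Program B: score 682 ≥ 680; DTI 41.2% ≤ 43%; LTV 79.6% ≤ 85% → qualifies.
Program C: score 682 ≥ 620; DTI 41.2% ≤ 43%; LTV 79.6% ≤ 95% → qualifies.
Qualifying: Program A, Program B, Program C. Lowest rate is 5.93% → Program C.

Program C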